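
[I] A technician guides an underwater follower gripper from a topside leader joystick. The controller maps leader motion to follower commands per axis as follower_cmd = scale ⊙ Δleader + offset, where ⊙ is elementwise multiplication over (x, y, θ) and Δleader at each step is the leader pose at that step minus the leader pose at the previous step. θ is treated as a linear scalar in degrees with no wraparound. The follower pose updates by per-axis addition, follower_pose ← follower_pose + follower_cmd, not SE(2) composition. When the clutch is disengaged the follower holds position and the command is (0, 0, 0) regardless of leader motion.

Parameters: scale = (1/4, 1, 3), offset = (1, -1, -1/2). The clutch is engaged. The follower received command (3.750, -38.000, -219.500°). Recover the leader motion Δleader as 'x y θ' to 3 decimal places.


11.000 -37.000 -73.000

axis x: (3.750 − 1) / (1/4) = 11.000
axis y: (-38.000 − -1) / (1) = -37.000
axis θ: (-219.500 − -1/2) / (3) = -73.000


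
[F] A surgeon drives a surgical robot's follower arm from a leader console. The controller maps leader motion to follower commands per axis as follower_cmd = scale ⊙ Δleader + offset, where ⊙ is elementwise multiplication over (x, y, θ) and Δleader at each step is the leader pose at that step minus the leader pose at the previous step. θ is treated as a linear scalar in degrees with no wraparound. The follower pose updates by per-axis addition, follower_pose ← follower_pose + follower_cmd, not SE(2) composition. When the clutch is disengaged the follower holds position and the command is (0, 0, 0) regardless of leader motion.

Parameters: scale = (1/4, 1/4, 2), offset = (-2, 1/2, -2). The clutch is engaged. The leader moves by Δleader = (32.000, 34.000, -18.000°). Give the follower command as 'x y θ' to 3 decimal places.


6.000 9.000 -38.000

axis x: 1/4·32.000 + -2 = 6.000
axis y: 1/4·34.000 + 1/2 = 9.000
axis θ: 2·-18.000 + -2 = -38.000


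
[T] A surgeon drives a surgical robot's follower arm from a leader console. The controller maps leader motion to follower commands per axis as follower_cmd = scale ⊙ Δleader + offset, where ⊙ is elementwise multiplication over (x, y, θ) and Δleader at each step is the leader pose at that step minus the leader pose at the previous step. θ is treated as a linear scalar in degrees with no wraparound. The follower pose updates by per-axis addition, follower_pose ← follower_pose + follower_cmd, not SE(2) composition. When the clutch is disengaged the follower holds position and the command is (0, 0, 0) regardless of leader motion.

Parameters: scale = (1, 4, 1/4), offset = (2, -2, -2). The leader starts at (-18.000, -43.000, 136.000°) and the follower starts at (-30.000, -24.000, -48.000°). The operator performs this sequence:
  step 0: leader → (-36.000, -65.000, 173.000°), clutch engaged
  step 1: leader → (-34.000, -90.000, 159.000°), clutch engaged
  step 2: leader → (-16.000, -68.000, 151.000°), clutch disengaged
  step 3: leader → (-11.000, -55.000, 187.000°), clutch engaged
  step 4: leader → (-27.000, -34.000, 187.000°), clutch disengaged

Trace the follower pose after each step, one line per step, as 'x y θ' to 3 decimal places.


step 0: Δleader=(-18.000, -22.000, 37.000°), engaged; cmd=(-16.000, -90.000, 7.250°) → follower=(-46.000, -114.000, -40.750°)
step 1: Δleader=(2.000, -25.000, -14.000°), engaged; cmd=(4.000, -102.000, -5.500°) → follower=(-42.000, -216.000, -46.250°)
step 2: Δleader=(18.000, 22.000, -8.000°), disengaged; cmd=(0,0,0) → follower holds at (-42.000, -216.000, -46.250°)
step 3: Δleader=(5.000, 13.000, 36.000°), engaged; cmd=(7.000, 50.000, 7.000°) → follower=(-35.000, -166.000, -39.250°)
step 4: Δleader=(-16.000, 21.000, 0.000°), disengaged; cmd=(0,0,0) → follower holds at (-35.000, -166.000, -39.250°)

-46.000 -114.000 -40.750
-42.000 -216.000 -46.250
-42.000 -216.000 -46.250
-35.000 -166.000 -39.250
-35.000 -166.000 -39.250


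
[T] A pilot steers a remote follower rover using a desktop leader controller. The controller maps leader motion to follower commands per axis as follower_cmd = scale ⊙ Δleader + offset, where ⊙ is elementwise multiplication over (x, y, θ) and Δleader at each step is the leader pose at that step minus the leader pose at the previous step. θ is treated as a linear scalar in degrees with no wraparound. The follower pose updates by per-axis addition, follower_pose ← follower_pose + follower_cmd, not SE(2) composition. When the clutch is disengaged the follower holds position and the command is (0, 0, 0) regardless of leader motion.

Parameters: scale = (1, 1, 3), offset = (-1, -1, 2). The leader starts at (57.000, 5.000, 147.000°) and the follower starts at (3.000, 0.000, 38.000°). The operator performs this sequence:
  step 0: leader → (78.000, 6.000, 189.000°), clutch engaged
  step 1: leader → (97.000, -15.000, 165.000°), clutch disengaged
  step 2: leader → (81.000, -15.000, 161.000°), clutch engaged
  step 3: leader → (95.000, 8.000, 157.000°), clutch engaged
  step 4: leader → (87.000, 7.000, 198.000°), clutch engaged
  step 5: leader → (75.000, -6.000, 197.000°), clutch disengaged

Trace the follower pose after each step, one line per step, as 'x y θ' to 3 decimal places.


23.000 0.000 166.000
23.000 0.000 166.000
6.000 -1.000 156.000
19.000 21.000 146.000
10.000 19.000 271.000
10.000 19.000 271.000

step 0: Δleader=(21.000, 1.000, 42.000°), engaged; cmd=(20.000, 0.000, 128.000°) → follower=(23.000, 0.000, 166.000°)
step 1: Δleader=(19.000, -21.000, -24.000°), disengaged; cmd=(0,0,0) → follower holds at (23.000, 0.000, 166.000°)
step 2: Δleader=(-16.000, 0.000, -4.000°), engaged; cmd=(-17.000, -1.000, -10.000°) → follower=(6.000, -1.000, 156.000°)
step 3: Δleader=(14.000, 23.000, -4.000°), engaged; cmd=(13.000, 22.000, -10.000°) → follower=(19.000, 21.000, 146.000°)
step 4: Δleader=(-8.000, -1.000, 41.000°), engaged; cmd=(-9.000, -2.000, 125.000°) → follower=(10.000, 19.000, 271.000°)
step 5: Δleader=(-12.000, -13.000, -1.000°), disengaged; cmd=(0,0,0) → follower holds at (10.000, 19.000, 271.000°)


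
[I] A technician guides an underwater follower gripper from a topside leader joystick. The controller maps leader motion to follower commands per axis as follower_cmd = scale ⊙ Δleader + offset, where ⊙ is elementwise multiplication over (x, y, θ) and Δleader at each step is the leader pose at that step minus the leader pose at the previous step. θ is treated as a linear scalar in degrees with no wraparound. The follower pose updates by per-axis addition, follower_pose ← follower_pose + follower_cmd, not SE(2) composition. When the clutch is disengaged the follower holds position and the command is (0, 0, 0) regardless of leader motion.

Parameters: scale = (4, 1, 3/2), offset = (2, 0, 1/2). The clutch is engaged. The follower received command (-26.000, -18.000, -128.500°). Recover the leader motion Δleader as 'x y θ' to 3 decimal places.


axis x: (-26.000 − 2) / (4) = -7.000
axis y: (-18.000 − 0) / (1) = -18.000
axis θ: (-128.500 − 1/2) / (3/2) = -86.000

-7.000 -18.000 -86.000


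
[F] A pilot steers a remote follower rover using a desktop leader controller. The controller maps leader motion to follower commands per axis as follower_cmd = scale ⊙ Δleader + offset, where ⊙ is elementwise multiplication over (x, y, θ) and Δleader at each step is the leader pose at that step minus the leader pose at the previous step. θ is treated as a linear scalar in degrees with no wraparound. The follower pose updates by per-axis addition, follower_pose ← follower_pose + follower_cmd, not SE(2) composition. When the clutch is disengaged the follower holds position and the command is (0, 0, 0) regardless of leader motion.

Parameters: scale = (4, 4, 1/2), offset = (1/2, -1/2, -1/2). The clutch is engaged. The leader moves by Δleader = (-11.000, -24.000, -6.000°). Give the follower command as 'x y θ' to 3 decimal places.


axis x: 4·-11.000 + 1/2 = -43.500
axis y: 4·-24.000 + -1/2 = -96.500
axis θ: 1/2·-6.000 + -1/2 = -3.500

-43.500 -96.500 -3.500


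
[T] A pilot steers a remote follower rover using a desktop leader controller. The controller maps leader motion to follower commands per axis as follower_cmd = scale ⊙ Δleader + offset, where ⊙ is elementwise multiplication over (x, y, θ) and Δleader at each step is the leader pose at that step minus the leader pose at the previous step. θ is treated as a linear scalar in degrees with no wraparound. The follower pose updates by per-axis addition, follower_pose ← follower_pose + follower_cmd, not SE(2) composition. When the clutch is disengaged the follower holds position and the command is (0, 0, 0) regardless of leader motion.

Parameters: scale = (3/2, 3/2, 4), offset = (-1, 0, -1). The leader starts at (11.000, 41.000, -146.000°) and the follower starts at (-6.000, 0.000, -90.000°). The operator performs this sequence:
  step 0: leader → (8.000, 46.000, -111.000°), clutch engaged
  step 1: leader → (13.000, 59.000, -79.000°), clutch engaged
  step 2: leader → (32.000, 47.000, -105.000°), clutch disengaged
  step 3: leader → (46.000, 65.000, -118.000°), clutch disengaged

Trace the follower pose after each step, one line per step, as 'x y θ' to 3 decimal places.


step 0: Δleader=(-3.000, 5.000, 35.000°), engaged; cmd=(-5.500, 7.500, 139.000°) → follower=(-11.500, 7.500, 49.000°)
step 1: Δleader=(5.000, 13.000, 32.000°), engaged; cmd=(6.500, 19.500, 127.000°) → follower=(-5.000, 27.000, 176.000°)
step 2: Δleader=(19.000, -12.000, -26.000°), disengaged; cmd=(0,0,0) → follower holds at (-5.000, 27.000, 176.000°)
step 3: Δleader=(14.000, 18.000, -13.000°), disengaged; cmd=(0,0,0) → follower holds at (-5.000, 27.000, 176.000°)

-11.500 7.500 49.000
-5.000 27.000 176.000
-5.000 27.000 176.000
-5.000 27.000 176.000


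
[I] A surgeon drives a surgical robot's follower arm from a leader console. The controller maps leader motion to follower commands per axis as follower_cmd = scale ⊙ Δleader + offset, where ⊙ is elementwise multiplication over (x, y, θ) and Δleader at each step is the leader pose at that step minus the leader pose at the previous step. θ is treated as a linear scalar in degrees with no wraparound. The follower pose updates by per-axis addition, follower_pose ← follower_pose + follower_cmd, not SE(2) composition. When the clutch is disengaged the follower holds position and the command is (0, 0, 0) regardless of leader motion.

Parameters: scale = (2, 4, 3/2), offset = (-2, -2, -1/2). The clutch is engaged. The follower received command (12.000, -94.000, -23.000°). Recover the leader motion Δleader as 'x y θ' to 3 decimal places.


7.000 -23.000 -15.000

axis x: (12.000 − -2) / (2) = 7.000
axis y: (-94.000 − -2) / (4) = -23.000
axis θ: (-23.000 − -1/2) / (3/2) = -15.000


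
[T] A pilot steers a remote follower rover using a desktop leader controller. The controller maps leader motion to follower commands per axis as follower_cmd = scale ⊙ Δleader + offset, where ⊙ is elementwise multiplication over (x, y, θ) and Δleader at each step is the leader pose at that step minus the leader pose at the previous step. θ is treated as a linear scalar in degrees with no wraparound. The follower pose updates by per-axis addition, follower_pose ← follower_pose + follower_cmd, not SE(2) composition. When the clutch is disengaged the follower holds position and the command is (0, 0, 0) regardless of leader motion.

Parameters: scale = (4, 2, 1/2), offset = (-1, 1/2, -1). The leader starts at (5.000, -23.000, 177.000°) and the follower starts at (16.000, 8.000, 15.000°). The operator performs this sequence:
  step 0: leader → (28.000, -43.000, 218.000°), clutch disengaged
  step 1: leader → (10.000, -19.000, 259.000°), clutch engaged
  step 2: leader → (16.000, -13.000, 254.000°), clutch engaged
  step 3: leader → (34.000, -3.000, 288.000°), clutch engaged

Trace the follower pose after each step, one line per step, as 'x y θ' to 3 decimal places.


step 0: Δleader=(23.000, -20.000, 41.000°), disengaged; cmd=(0,0,0) → follower holds at (16.000, 8.000, 15.000°)
step 1: Δleader=(-18.000, 24.000, 41.000°), engaged; cmd=(-73.000, 48.500, 19.500°) → follower=(-57.000, 56.500, 34.500°)
step 2: Δleader=(6.000, 6.000, -5.000°), engaged; cmd=(23.000, 12.500, -3.500°) → follower=(-34.000, 69.000, 31.000°)
step 3: Δleader=(18.000, 10.000, 34.000°), engaged; cmd=(71.000, 20.500, 16.000°) → follower=(37.000, 89.500, 47.000°)

16.000 8.000 15.000
-57.000 56.500 34.500
-34.000 69.000 31.000
37.000 89.500 47.000


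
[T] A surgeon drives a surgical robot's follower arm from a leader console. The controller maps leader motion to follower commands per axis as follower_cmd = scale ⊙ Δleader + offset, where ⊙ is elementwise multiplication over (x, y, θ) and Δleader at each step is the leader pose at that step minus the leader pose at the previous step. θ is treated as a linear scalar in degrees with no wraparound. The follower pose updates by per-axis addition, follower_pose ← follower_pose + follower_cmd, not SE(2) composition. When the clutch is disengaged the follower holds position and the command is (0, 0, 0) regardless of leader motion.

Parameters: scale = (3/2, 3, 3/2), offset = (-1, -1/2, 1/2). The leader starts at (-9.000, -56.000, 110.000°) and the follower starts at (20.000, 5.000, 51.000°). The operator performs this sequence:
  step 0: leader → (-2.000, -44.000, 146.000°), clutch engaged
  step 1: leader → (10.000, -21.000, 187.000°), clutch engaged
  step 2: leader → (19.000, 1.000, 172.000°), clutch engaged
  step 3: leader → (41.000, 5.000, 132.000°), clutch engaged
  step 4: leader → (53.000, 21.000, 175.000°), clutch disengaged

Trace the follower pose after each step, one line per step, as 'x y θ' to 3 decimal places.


step 0: Δleader=(7.000, 12.000, 36.000°), engaged; cmd=(9.500, 35.500, 54.500°) → follower=(29.500, 40.500, 105.500°)
step 1: Δleader=(12.000, 23.000, 41.000°), engaged; cmd=(17.000, 68.500, 62.000°) → follower=(46.500, 109.000, 167.500°)
step 2: Δleader=(9.000, 22.000, -15.000°), engaged; cmd=(12.500, 65.500, -22.000°) → follower=(59.000, 174.500, 145.500°)
step 3: Δleader=(22.000, 4.000, -40.000°), engaged; cmd=(32.000, 11.500, -59.500°) → follower=(91.000, 186.000, 86.000°)
step 4: Δleader=(12.000, 16.000, 43.000°), disengaged; cmd=(0,0,0) → follower holds at (91.000, 186.000, 86.000°)

29.500 40.500 105.500
46.500 109.000 167.500
59.000 174.500 145.500
91.000 186.000 86.000
91.000 186.000 86.000


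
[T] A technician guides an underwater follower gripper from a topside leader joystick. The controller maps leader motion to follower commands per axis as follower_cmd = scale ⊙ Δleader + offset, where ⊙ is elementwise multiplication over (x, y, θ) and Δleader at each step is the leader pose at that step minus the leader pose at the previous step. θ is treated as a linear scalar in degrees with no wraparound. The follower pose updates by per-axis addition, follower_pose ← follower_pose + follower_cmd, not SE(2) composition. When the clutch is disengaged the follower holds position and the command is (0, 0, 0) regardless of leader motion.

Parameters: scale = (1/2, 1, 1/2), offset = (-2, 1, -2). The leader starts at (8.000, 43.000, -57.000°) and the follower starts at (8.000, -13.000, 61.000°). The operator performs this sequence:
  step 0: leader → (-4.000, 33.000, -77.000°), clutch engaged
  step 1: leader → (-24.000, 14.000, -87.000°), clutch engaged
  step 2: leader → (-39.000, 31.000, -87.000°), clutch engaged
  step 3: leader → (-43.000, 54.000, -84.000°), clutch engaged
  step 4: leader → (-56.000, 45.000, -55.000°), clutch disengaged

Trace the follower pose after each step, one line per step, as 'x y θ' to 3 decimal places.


0.000 -22.000 49.000
-12.000 -40.000 42.000
-21.500 -22.000 40.000
-25.500 2.000 39.500
-25.500 2.000 39.500

step 0: Δleader=(-12.000, -10.000, -20.000°), engaged; cmd=(-8.000, -9.000, -12.000°) → follower=(0.000, -22.000, 49.000°)
step 1: Δleader=(-20.000, -19.000, -10.000°), engaged; cmd=(-12.000, -18.000, -7.000°) → follower=(-12.000, -40.000, 42.000°)
step 2: Δleader=(-15.000, 17.000, 0.000°), engaged; cmd=(-9.500, 18.000, -2.000°) → follower=(-21.500, -22.000, 40.000°)
step 3: Δleader=(-4.000, 23.000, 3.000°), engaged; cmd=(-4.000, 24.000, -0.500°) → follower=(-25.500, 2.000, 39.500°)
step 4: Δleader=(-13.000, -9.000, 29.000°), disengaged; cmd=(0,0,0) → follower holds at (-25.500, 2.000, 39.500°)


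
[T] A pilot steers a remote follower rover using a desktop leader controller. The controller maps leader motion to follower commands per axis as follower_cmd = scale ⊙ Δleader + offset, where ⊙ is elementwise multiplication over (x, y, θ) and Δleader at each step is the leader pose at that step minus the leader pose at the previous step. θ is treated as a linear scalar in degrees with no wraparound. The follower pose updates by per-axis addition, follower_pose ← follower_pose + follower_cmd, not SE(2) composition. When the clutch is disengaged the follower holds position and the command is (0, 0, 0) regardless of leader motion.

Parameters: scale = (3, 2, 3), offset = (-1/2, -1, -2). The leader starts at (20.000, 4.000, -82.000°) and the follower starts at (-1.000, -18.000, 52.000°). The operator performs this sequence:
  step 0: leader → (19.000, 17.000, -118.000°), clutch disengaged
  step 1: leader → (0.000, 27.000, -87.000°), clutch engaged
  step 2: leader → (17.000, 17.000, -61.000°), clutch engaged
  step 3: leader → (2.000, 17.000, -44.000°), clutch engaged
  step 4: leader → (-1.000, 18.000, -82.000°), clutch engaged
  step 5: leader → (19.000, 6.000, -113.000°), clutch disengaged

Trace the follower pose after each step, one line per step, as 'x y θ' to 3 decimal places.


-1.000 -18.000 52.000
-58.500 1.000 143.000
-8.000 -20.000 219.000
-53.500 -21.000 268.000
-63.000 -20.000 152.000
-63.000 -20.000 152.000

step 0: Δleader=(-1.000, 13.000, -36.000°), disengaged; cmd=(0,0,0) → follower holds at (-1.000, -18.000, 52.000°)
step 1: Δleader=(-19.000, 10.000, 31.000°), engaged; cmd=(-57.500, 19.000, 91.000°) → follower=(-58.500, 1.000, 143.000°)
step 2: Δleader=(17.000, -10.000, 26.000°), engaged; cmd=(50.500, -21.000, 76.000°) → follower=(-8.000, -20.000, 219.000°)
step 3: Δleader=(-15.000, 0.000, 17.000°), engaged; cmd=(-45.500, -1.000, 49.000°) → follower=(-53.500, -21.000, 268.000°)
step 4: Δleader=(-3.000, 1.000, -38.000°), engaged; cmd=(-9.500, 1.000, -116.000°) → follower=(-63.000, -20.000, 152.000°)
step 5: Δleader=(20.000, -12.000, -31.000°), disengaged; cmd=(0,0,0) → follower holds at (-63.000, -20.000, 152.000°)


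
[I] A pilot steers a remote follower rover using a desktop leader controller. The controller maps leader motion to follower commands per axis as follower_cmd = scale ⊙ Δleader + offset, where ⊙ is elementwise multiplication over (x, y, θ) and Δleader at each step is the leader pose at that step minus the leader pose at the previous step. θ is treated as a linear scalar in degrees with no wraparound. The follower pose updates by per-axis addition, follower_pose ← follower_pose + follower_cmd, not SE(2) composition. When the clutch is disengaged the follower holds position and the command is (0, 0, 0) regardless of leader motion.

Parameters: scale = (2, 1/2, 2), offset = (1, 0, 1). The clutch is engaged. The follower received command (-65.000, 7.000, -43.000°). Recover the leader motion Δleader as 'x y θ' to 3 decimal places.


-33.000 14.000 -22.000

axis x: (-65.000 − 1) / (2) = -33.000
axis y: (7.000 − 0) / (1/2) = 14.000
axis θ: (-43.000 − 1) / (2) = -22.000


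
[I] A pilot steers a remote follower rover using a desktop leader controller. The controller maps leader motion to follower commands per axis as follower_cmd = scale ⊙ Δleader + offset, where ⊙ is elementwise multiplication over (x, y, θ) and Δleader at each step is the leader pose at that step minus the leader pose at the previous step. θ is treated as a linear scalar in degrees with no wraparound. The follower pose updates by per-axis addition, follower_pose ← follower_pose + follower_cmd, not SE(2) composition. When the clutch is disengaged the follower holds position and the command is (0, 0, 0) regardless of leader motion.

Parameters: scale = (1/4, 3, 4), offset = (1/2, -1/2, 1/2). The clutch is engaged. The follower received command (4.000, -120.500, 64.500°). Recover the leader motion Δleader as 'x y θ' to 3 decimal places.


axis x: (4.000 − 1/2) / (1/4) = 14.000
axis y: (-120.500 − -1/2) / (3) = -40.000
axis θ: (64.500 − 1/2) / (4) = 16.000

14.000 -40.000 16.000


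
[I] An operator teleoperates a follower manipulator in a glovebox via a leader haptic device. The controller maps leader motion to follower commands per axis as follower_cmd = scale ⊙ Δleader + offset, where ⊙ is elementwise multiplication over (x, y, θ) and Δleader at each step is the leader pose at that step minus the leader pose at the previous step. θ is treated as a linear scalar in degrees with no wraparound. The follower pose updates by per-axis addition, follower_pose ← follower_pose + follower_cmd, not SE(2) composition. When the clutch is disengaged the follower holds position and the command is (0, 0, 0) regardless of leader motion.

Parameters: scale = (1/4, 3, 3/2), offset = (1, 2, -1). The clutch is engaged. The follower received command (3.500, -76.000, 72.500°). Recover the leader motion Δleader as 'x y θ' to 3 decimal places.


10.000 -26.000 49.000

axis x: (3.500 − 1) / (1/4) = 10.000
axis y: (-76.000 − 2) / (3) = -26.000
axis θ: (72.500 − -1) / (3/2) = 49.000


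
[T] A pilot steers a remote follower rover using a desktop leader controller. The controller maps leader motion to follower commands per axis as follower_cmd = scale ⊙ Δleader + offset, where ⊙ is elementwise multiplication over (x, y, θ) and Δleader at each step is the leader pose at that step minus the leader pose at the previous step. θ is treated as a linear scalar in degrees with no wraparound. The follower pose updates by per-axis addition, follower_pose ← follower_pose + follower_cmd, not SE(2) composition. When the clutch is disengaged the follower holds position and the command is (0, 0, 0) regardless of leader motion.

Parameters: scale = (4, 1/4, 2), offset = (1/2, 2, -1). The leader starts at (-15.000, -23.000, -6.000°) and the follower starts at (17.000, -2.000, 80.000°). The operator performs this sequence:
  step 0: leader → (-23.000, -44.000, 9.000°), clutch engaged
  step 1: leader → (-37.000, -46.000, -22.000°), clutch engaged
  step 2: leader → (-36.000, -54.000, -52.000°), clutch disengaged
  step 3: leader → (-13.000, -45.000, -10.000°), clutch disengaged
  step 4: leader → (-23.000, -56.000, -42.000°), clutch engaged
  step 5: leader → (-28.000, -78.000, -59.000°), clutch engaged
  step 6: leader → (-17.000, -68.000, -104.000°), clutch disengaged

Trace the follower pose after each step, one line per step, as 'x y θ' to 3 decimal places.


-14.500 -5.250 109.000
-70.000 -3.750 46.000
-70.000 -3.750 46.000
-70.000 -3.750 46.000
-109.500 -4.500 -19.000
-129.000 -8.000 -54.000
-129.000 -8.000 -54.000

step 0: Δleader=(-8.000, -21.000, 15.000°), engaged; cmd=(-31.500, -3.250, 29.000°) → follower=(-14.500, -5.250, 109.000°)
step 1: Δleader=(-14.000, -2.000, -31.000°), engaged; cmd=(-55.500, 1.500, -63.000°) → follower=(-70.000, -3.750, 46.000°)
step 2: Δleader=(1.000, -8.000, -30.000°), disengaged; cmd=(0,0,0) → follower holds at (-70.000, -3.750, 46.000°)
step 3: Δleader=(23.000, 9.000, 42.000°), disengaged; cmd=(0,0,0) → follower holds at (-70.000, -3.750, 46.000°)
step 4: Δleader=(-10.000, -11.000, -32.000°), engaged; cmd=(-39.500, -0.750, -65.000°) → follower=(-109.500, -4.500, -19.000°)
step 5: Δleader=(-5.000, -22.000, -17.000°), engaged; cmd=(-19.500, -3.500, -35.000°) → follower=(-129.000, -8.000, -54.000°)
step 6: Δleader=(11.000, 10.000, -45.000°), disengaged; cmd=(0,0,0) → follower holds at (-129.000, -8.000, -54.000°)


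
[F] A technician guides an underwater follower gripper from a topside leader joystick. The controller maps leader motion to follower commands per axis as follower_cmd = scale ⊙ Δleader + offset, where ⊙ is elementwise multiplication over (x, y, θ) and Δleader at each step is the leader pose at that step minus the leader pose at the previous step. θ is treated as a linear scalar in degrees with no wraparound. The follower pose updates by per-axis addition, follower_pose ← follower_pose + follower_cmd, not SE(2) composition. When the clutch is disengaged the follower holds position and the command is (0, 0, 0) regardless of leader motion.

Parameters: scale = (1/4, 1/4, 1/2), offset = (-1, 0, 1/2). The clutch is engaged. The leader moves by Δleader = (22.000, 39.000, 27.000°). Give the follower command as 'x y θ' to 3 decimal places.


4.500 9.750 14.000

axis x: 1/4·22.000 + -1 = 4.500
axis y: 1/4·39.000 + 0 = 9.750
axis θ: 1/2·27.000 + 1/2 = 14.000


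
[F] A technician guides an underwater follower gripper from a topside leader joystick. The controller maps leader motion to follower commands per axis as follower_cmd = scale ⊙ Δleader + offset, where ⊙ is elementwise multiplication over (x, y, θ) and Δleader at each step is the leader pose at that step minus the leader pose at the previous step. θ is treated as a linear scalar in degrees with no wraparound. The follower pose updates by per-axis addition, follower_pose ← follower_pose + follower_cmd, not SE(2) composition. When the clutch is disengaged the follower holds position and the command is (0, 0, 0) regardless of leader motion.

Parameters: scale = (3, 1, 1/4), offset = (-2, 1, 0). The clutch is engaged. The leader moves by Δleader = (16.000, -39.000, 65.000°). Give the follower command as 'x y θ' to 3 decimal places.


axis x: 3·16.000 + -2 = 46.000
axis y: 1·-39.000 + 1 = -38.000
axis θ: 1/4·65.000 + 0 = 16.250

46.000 -38.000 16.250


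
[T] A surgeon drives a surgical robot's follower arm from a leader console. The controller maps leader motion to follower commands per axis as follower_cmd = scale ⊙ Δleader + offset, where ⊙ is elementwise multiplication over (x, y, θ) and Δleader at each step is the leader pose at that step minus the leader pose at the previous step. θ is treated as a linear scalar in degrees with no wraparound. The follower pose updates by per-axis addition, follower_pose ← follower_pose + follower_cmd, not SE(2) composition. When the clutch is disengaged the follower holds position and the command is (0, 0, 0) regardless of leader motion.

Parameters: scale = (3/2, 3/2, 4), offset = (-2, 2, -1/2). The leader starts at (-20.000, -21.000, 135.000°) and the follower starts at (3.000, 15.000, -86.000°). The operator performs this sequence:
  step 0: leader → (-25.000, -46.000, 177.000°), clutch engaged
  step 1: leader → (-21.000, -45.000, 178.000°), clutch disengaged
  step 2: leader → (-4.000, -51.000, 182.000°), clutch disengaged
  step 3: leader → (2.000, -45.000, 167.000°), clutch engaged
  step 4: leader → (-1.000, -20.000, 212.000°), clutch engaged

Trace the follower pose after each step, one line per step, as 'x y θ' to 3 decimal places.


step 0: Δleader=(-5.000, -25.000, 42.000°), engaged; cmd=(-9.500, -35.500, 167.500°) → follower=(-6.500, -20.500, 81.500°)
step 1: Δleader=(4.000, 1.000, 1.000°), disengaged; cmd=(0,0,0) → follower holds at (-6.500, -20.500, 81.500°)
step 2: Δleader=(17.000, -6.000, 4.000°), disengaged; cmd=(0,0,0) → follower holds at (-6.500, -20.500, 81.500°)
step 3: Δleader=(6.000, 6.000, -15.000°), engaged; cmd=(7.000, 11.000, -60.500°) → follower=(0.500, -9.500, 21.000°)
step 4: Δleader=(-3.000, 25.000, 45.000°), engaged; cmd=(-6.500, 39.500, 179.500°) → follower=(-6.000, 30.000, 200.500°)

-6.500 -20.500 81.500
-6.500 -20.500 81.500
-6.500 -20.500 81.500
0.500 -9.500 21.000
-6.000 30.000 200.500


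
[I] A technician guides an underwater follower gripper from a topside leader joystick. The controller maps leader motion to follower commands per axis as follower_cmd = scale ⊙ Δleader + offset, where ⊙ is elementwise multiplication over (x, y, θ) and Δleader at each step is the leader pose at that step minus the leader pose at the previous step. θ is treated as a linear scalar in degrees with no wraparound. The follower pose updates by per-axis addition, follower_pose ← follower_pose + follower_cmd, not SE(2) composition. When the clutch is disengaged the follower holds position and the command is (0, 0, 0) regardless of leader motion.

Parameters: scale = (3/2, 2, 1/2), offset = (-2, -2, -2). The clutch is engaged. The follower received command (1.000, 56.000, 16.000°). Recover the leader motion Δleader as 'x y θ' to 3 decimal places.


axis x: (1.000 − -2) / (3/2) = 2.000
axis y: (56.000 − -2) / (2) = 29.000
axis θ: (16.000 − -2) / (1/2) = 36.000

2.000 29.000 36.000


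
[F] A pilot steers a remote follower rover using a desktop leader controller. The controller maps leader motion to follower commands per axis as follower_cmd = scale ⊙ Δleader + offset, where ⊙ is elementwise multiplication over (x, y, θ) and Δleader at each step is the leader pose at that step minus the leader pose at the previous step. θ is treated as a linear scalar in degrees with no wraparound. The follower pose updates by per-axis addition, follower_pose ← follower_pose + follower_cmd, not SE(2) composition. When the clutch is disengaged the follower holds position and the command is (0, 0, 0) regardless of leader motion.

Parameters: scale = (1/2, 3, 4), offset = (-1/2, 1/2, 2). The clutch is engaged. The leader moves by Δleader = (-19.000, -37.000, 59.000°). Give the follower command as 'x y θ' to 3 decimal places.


axis x: 1/2·-19.000 + -1/2 = -10.000
axis y: 3·-37.000 + 1/2 = -110.500
axis θ: 4·59.000 + 2 = 238.000

-10.000 -110.500 238.000


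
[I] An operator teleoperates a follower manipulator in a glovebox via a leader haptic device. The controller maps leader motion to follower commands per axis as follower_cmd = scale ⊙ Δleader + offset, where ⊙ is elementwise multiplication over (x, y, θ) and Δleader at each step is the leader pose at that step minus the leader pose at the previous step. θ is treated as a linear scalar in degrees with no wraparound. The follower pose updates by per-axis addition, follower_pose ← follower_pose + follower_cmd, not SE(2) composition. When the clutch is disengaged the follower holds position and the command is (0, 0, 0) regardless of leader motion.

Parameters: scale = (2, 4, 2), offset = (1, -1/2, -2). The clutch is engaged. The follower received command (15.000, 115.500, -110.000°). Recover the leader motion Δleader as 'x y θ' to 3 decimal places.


axis x: (15.000 − 1) / (2) = 7.000
axis y: (115.500 − -1/2) / (4) = 29.000
axis θ: (-110.000 − -2) / (2) = -54.000

7.000 29.000 -54.000


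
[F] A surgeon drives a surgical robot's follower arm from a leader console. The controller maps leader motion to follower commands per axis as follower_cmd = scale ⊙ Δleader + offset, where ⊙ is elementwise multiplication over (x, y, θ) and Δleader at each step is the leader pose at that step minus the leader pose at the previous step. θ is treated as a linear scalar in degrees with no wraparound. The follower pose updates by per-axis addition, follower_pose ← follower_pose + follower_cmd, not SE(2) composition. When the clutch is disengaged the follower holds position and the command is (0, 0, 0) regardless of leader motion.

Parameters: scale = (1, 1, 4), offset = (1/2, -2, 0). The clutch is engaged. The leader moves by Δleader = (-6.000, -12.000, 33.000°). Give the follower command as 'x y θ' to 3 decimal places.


axis x: 1·-6.000 + 1/2 = -5.500
axis y: 1·-12.000 + -2 = -14.000
axis θ: 4·33.000 + 0 = 132.000

-5.500 -14.000 132.000


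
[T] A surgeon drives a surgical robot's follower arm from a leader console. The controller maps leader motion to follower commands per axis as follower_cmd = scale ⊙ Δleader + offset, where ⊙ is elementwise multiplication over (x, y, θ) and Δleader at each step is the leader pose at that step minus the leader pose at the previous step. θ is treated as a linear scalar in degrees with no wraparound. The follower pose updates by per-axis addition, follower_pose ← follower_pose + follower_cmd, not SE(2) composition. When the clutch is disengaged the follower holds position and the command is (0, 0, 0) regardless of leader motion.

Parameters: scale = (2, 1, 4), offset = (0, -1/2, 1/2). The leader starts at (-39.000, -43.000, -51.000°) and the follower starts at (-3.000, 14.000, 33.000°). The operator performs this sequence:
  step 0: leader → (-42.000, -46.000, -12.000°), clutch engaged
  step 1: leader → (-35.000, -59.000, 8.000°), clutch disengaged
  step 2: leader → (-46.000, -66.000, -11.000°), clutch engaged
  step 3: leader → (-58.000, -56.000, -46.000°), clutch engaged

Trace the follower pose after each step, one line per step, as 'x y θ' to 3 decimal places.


step 0: Δleader=(-3.000, -3.000, 39.000°), engaged; cmd=(-6.000, -3.500, 156.500°) → follower=(-9.000, 10.500, 189.500°)
step 1: Δleader=(7.000, -13.000, 20.000°), disengaged; cmd=(0,0,0) → follower holds at (-9.000, 10.500, 189.500°)
step 2: Δleader=(-11.000, -7.000, -19.000°), engaged; cmd=(-22.000, -7.500, -75.500°) → follower=(-31.000, 3.000, 114.000°)
step 3: Δleader=(-12.000, 10.000, -35.000°), engaged; cmd=(-24.000, 9.500, -139.500°) → follower=(-55.000, 12.500, -25.500°)

-9.000 10.500 189.500
-9.000 10.500 189.500
-31.000 3.000 114.000
-55.000 12.500 -25.500


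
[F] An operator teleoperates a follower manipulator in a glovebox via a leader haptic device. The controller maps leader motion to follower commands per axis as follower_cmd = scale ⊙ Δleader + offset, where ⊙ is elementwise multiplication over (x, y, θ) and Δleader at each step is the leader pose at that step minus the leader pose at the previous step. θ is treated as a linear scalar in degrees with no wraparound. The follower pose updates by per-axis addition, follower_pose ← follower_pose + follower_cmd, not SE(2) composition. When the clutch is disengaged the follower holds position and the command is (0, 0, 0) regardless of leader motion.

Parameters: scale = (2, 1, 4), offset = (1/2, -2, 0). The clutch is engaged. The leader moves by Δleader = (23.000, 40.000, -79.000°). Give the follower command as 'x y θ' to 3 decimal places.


46.500 38.000 -316.000

axis x: 2·23.000 + 1/2 = 46.500
axis y: 1·40.000 + -2 = 38.000
axis θ: 4·-79.000 + 0 = -316.000


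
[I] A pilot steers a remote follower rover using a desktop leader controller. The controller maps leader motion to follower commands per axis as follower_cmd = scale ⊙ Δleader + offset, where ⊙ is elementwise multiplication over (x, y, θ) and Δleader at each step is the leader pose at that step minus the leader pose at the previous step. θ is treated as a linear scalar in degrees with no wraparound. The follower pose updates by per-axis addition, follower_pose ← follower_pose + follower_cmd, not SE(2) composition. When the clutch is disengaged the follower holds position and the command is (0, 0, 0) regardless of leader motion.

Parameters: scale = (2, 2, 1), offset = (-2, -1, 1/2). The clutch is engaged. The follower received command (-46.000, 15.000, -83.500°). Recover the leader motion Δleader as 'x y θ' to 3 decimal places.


axis x: (-46.000 − -2) / (2) = -22.000
axis y: (15.000 − -1) / (2) = 8.000
axis θ: (-83.500 − 1/2) / (1) = -84.000

-22.000 8.000 -84.000


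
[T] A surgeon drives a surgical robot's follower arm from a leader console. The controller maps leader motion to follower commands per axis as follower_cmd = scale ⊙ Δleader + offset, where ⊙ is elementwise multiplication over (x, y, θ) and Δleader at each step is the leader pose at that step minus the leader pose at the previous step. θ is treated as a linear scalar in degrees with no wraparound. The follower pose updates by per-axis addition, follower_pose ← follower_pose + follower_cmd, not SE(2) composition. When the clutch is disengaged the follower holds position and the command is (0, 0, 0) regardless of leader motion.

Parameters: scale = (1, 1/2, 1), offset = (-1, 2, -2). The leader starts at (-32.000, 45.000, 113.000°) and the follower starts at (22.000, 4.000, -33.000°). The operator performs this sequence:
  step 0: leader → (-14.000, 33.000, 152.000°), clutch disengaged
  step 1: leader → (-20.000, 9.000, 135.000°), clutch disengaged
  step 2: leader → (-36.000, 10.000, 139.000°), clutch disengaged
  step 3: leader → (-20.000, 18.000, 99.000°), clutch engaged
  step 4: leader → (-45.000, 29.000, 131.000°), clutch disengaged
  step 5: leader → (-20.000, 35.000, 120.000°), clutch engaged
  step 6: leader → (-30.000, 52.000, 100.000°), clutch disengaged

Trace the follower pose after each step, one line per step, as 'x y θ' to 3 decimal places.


step 0: Δleader=(18.000, -12.000, 39.000°), disengaged; cmd=(0,0,0) → follower holds at (22.000, 4.000, -33.000°)
step 1: Δleader=(-6.000, -24.000, -17.000°), disengaged; cmd=(0,0,0) → follower holds at (22.000, 4.000, -33.000°)
step 2: Δleader=(-16.000, 1.000, 4.000°), disengaged; cmd=(0,0,0) → follower holds at (22.000, 4.000, -33.000°)
step 3: Δleader=(16.000, 8.000, -40.000°), engaged; cmd=(15.000, 6.000, -42.000°) → follower=(37.000, 10.000, -75.000°)
step 4: Δleader=(-25.000, 11.000, 32.000°), disengaged; cmd=(0,0,0) → follower holds at (37.000, 10.000, -75.000°)
step 5: Δleader=(25.000, 6.000, -11.000°), engaged; cmd=(24.000, 5.000, -13.000°) → follower=(61.000, 15.000, -88.000°)
step 6: Δleader=(-10.000, 17.000, -20.000°), disengaged; cmd=(0,0,0) → follower holds at (61.000, 15.000, -88.000°)

22.000 4.000 -33.000
22.000 4.000 -33.000
22.000 4.000 -33.000
37.000 10.000 -75.000
37.000 10.000 -75.000
61.000 15.000 -88.000
61.000 15.000 -88.000


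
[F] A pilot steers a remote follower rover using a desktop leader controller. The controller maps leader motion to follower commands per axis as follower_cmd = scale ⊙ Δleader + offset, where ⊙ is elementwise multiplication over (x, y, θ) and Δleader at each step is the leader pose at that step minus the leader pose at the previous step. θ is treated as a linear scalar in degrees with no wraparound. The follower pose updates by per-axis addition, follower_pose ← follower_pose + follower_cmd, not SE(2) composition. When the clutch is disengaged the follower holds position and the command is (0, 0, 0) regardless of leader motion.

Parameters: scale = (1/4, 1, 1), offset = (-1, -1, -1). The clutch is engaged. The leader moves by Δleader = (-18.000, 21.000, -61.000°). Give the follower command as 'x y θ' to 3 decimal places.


-5.500 20.000 -62.000

axis x: 1/4·-18.000 + -1 = -5.500
axis y: 1·21.000 + -1 = 20.000
axis θ: 1·-61.000 + -1 = -62.000


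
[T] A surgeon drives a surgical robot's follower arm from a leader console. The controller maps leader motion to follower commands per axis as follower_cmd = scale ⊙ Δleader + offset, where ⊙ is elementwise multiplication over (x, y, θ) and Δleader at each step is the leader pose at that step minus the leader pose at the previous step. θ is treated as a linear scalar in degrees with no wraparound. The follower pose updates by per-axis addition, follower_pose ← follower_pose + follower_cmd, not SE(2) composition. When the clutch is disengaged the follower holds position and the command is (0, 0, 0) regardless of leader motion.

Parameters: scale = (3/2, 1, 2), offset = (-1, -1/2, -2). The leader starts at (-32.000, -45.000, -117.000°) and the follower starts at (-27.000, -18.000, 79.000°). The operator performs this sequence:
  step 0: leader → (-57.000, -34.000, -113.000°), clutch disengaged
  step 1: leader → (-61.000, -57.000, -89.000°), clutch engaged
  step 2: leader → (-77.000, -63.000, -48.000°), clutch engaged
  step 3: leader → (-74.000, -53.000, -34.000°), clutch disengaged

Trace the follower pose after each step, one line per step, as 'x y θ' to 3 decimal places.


step 0: Δleader=(-25.000, 11.000, 4.000°), disengaged; cmd=(0,0,0) → follower holds at (-27.000, -18.000, 79.000°)
step 1: Δleader=(-4.000, -23.000, 24.000°), engaged; cmd=(-7.000, -23.500, 46.000°) → follower=(-34.000, -41.500, 125.000°)
step 2: Δleader=(-16.000, -6.000, 41.000°), engaged; cmd=(-25.000, -6.500, 80.000°) → follower=(-59.000, -48.000, 205.000°)
step 3: Δleader=(3.000, 10.000, 14.000°), disengaged; cmd=(0,0,0) → follower holds at (-59.000, -48.000, 205.000°)

-27.000 -18.000 79.000
-34.000 -41.500 125.000
-59.000 -48.000 205.000
-59.000 -48.000 205.000
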